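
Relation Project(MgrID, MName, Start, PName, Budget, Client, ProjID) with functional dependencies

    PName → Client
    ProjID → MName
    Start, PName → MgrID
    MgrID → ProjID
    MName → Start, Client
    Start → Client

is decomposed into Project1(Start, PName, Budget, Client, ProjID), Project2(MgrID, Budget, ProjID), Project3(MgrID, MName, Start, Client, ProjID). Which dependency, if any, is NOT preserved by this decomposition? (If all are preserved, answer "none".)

Start, PName → MgrID

Check Start, PName → MgrID: no single fragment contains all of {MgrID, Start, PName}, and the restricted closure of {Start, PName} across the fragments never reaches {MgrID}.
PName → Client is preserved.
ProjID → MName is preserved.
MgrID → ProjID is preserved.
MName → Start, Client is preserved.
Start → Client is preserved.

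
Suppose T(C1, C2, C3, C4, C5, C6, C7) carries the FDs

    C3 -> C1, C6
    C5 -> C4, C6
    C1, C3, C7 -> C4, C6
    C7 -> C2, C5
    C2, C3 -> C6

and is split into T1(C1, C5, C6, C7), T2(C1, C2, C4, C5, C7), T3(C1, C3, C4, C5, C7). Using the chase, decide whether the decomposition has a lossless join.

Chase test. Columns are C1, C2, C3, C4, C5, C6, C7; row i has aⱼ where attribute j ∈ Ti, else bᵢⱼ.
Initial tableau (one row per fragment):
  row 1: a1 b12 b13 b14 a5 a6 a7
  row 2: a1 a2 b23 a4 a5 b26 a7
  row 3: a1 b32 a3 a4 a5 b36 a7
Rows 1 and 2 agree on C5; apply C5→C4, C6 and equate their C4, C6 entries.
Rows 1 and 3 agree on C5; apply C5→C4, C6 and equate their C4, C6 entries.
Rows 1 and 2 agree on C7; apply C7→C2, C5 and equate their C2, C5 entries.
Rows 1 and 3 agree on C7; apply C7→C2, C5 and equate their C2, C5 entries.
Row 3 is now all distinguished symbols — the join is lossless.

Yes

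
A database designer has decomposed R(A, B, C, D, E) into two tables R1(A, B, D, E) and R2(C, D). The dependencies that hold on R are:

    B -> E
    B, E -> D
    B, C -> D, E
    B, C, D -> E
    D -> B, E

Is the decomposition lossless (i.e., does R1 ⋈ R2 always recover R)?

No

Common attributes: R1 ∩ R2 = {D}.
Closure of {D}: D → B, E applies, adding B, E. So (D)⁺ = {B, D, E}.
The closure contains neither all of R1 = {A, B, D, E} nor all of R2 = {C, D}, so the common attributes are not a superkey of either fragment. The join is lossy.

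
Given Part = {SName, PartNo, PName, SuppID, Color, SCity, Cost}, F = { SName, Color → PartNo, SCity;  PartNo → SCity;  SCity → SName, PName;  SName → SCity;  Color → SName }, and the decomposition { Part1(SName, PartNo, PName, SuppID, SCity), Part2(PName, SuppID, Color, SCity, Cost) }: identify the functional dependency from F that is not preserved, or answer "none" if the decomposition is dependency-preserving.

SName, Color → PartNo, SCity

Check SName, Color → PartNo, SCity: no single fragment contains all of {SName, PartNo, Color, SCity}, and the restricted closure of {SName, Color} across the fragments never reaches {PartNo, SCity}.
PartNo → SCity is preserved.
SCity → SName, PName is preserved.
SName → SCity is preserved.
Color → SName is preserved.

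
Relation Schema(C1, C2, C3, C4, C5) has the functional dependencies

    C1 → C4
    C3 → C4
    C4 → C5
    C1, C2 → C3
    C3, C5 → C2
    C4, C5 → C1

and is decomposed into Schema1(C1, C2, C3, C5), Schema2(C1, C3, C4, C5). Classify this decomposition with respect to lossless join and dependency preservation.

lossless and dependency-preserving

Lossless test: (C1, C3, C5)⁺ = {C1, C2, C3, C4, C5}, which contains all of one fragment — lossless.
Dependency preservation: every FD's attributes lie within a single fragment, so each can be enforced locally — preserved.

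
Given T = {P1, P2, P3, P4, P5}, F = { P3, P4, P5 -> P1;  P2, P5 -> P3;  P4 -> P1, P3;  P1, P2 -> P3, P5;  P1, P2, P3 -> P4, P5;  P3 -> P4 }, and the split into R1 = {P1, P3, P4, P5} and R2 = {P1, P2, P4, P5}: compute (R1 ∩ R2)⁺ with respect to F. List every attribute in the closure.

P1, P3, P4, P5

R1 ∩ R2 = {P1, P4, P5}.
P4 → P1, P3 applies, adding P3
Closure: {P1, P3, P4, P5}.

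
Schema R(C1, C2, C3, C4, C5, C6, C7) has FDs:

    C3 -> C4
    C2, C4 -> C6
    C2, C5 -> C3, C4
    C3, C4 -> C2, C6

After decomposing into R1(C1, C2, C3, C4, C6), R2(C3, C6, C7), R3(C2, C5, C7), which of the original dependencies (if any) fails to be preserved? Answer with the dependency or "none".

Check C2, C5 → C3, C4: no single fragment contains all of {C2, C3, C4, C5}, and the restricted closure of {C2, C5} across the fragments never reaches {C3, C4}.
C3 → C4 is preserved.
C2, C4 → C6 is preserved.
C3, C4 → C2, C6 is preserved.

C2, C5 -> C3, C4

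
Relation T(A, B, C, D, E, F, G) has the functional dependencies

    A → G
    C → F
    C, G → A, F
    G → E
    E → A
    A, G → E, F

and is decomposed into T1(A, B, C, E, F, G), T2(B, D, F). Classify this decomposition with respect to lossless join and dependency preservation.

Lossless test: (B, F)⁺ = {B, F}, which is a superkey of neither fragment — lossy.
Dependency preservation: every FD's attributes lie within a single fragment, so each can be enforced locally — preserved.

lossy but dependency-preserving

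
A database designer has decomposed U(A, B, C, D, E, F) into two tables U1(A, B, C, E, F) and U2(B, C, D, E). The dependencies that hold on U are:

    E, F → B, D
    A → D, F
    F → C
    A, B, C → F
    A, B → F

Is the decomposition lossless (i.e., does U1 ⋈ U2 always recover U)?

No

Common attributes: U1 ∩ U2 = {B, C, E}.
No dependency enlarges {B, C, E}, so (B, C, E)⁺ = {B, C, E}.
The closure contains neither all of U1 = {A, B, C, E, F} nor all of U2 = {B, C, D, E}, so the common attributes are not a superkey of either fragment. The join is lossy.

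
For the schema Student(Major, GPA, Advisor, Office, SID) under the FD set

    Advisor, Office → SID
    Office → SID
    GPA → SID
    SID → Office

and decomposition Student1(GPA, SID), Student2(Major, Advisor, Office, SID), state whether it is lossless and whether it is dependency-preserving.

lossy but dependency-preserving

Lossless test: (SID)⁺ = {Office, SID}, which is a superkey of neither fragment — lossy.
Dependency preservation: every FD's attributes lie within a single fragment, so each can be enforced locally — preserved.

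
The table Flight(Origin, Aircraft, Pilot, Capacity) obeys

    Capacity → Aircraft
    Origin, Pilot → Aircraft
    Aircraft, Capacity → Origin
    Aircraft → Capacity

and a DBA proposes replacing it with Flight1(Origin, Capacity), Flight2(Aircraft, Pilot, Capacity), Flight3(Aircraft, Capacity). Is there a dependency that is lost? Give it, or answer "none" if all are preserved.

Origin, Pilot → Aircraft

Check Origin, Pilot → Aircraft: no single fragment contains all of {Origin, Aircraft, Pilot}, and the restricted closure of {Origin, Pilot} across the fragments never reaches {Aircraft}.
Capacity → Aircraft is preserved.
Aircraft, Capacity → Origin is preserved.
Aircraft → Capacity is preserved.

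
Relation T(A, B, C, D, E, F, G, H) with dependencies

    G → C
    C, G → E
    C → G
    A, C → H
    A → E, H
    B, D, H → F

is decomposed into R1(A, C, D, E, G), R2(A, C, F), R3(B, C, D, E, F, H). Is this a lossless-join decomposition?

Chase test. Columns are A, B, C, D, E, F, G, H; row i has aⱼ where attribute j ∈ Ri, else bᵢⱼ.
Initial tableau (one row per fragment):
  row 1: a1 b12 a3 a4 a5 b16 a7 b18
  row 2: a1 b22 a3 b24 b25 a6 b27 b28
  row 3: b31 a2 a3 a4 a5 a6 b37 a8
Rows 1 and 2 agree on C; apply C→G and equate their G entries.
Rows 1 and 3 agree on C; apply C→G and equate their G entries.
Rows 1 and 2 agree on A, C; apply A, C→H and equate their H entries.
Rows 1 and 2 agree on A; apply A→E, H and equate their E, H entries.
No row becomes fully distinguished — the join is lossy.

No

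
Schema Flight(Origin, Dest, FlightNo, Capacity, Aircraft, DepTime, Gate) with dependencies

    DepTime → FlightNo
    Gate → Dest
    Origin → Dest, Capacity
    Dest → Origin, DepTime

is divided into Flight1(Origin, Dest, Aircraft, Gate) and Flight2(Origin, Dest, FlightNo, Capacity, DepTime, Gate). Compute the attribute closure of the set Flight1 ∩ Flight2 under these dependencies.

Flight1 ∩ Flight2 = {Origin, Dest, Gate}.
Origin → Dest, Capacity applies, adding Capacity
Dest → Origin, DepTime applies, adding DepTime
DepTime → FlightNo applies, adding FlightNo
Closure: {Origin, Dest, FlightNo, Capacity, DepTime, Gate}.

Origin, Dest, FlightNo, Capacity, DepTime, Gate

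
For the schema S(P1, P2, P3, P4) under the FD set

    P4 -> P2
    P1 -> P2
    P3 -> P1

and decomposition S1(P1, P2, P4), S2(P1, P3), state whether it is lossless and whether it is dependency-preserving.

Lossless test: (P1)⁺ = {P1, P2}, which is a superkey of neither fragment — lossy.
Dependency preservation: every FD's attributes lie within a single fragment, so each can be enforced locally — preserved.

lossy but dependency-preserving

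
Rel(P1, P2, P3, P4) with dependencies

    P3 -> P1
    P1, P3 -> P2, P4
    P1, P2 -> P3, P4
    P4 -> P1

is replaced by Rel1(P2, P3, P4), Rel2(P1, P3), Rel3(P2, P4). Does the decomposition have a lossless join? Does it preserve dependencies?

lossless but not dependency-preserving

Lossless test (chase): Rows 1 and 2 agree on P3; apply P3→P1 and equate their P1 entries. Rows 1 and 2 agree on P1, P3; apply P1, P3→P2, P4 and equate their P2, P4 entries. Rows 1 and 3 agree on P4; apply P4→P1 and equate their P1 entries. Rows 1 and 3 agree on P1, P2; apply P1, P2→P3, P4 and equate their P3, P4 entries. Row 1 is now all distinguished symbols — the join is lossless.
Dependency preservation: the restricted closure of {P1, P2} across the fragments never reaches {P3, P4}, so P1, P2 → P3, P4 cannot be enforced without a join — not preserved.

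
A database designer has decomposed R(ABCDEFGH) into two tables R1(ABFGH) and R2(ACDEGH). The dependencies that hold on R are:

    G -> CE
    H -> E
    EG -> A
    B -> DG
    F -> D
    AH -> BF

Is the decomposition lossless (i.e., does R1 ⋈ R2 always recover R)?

Common attributes: R1 ∩ R2 = {AGH}.
Closure of {AGH}: G → CE applies, adding CE; AH → BF applies, adding BF; B → DG applies, adding D. So (AGH)⁺ = {ABCDEFGH}.
This closure contains every attribute of R1, so R1 ∩ R2 → R1. The join is lossless.

Yes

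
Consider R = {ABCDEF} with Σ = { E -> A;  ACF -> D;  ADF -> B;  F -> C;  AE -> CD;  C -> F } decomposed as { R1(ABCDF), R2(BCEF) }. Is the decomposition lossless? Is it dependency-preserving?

lossy and not dependency-preserving

Lossless test: (BCF)⁺ = {BCF}, which is a superkey of neither fragment — lossy.
Dependency preservation: the restricted closure of {E} across the fragments never reaches {A}, so E → A cannot be enforced without a join — not preserved.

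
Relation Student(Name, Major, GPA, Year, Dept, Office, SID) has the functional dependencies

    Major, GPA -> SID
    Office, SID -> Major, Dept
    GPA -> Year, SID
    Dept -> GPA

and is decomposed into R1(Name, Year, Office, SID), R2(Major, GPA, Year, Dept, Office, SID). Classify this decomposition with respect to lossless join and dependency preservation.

Lossless test: (Year, Office, SID)⁺ = {Major, GPA, Year, Dept, Office, SID}, which contains all of one fragment — lossless.
Dependency preservation: every FD's attributes lie within a single fragment, so each can be enforced locally — preserved.

lossless and dependency-preserving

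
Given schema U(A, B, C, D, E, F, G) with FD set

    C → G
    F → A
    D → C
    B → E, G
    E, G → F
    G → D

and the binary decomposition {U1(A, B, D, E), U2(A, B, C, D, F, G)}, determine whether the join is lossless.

Yes

Common attributes: U1 ∩ U2 = {A, B, D}.
Closure of {A, B, D}: D → C applies, adding C; B → E, G applies, adding E, G; E, G → F applies, adding F. So (A, B, D)⁺ = {A, B, C, D, E, F, G}.
This closure contains every attribute of U1, so U1 ∩ U2 → U1. The join is lossless.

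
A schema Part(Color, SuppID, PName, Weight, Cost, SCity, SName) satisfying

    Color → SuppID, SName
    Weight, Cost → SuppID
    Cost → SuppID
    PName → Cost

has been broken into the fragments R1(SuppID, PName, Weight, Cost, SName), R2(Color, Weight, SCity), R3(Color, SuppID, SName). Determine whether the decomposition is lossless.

Chase test. Columns are Color, SuppID, PName, Weight, Cost, SCity, SName; row i has aⱼ where attribute j ∈ Ri, else bᵢⱼ.
Initial tableau (one row per fragment):
  row 1: b11 a2 a3 a4 a5 b16 a7
  row 2: a1 b22 b23 a4 b25 a6 b27
  row 3: a1 a2 b33 b34 b35 b36 a7
Rows 2 and 3 agree on Color; apply Color→SuppID, SName and equate their SuppID, SName entries.
No row becomes fully distinguished — the join is lossy.

No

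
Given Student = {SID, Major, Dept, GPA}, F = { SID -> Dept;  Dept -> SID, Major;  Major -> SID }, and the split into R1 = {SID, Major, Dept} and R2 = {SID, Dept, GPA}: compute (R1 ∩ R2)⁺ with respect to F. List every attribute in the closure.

R1 ∩ R2 = {SID, Dept}.
Dept → SID, Major applies, adding Major
Closure: {SID, Major, Dept}.

SID, Major, Dept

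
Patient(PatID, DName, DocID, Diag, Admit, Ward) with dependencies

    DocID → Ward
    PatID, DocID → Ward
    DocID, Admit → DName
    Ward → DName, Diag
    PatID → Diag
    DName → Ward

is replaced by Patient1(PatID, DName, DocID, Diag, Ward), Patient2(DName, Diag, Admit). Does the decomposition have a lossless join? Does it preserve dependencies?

lossy but dependency-preserving

Lossless test: (DName, Diag)⁺ = {DName, Diag, Ward}, which is a superkey of neither fragment — lossy.
Dependency preservation: DocID, Admit → DName is not contained in any single fragment, but the restricted closure of its left-hand side across the fragments still reaches the right-hand side; the remaining FDs each lie inside some fragment. All dependencies are preserved.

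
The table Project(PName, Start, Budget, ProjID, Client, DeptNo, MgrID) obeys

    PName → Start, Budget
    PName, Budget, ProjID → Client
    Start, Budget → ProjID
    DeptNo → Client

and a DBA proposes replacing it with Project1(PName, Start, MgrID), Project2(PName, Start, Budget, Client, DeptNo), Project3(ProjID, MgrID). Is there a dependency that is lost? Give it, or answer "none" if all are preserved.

Check Start, Budget → ProjID: no single fragment contains all of {Start, Budget, ProjID}, and the restricted closure of {Start, Budget} across the fragments never reaches {ProjID}.
PName → Start, Budget is preserved.
PName, Budget, ProjID → Client is preserved.
DeptNo → Client is preserved.

Start, Budget → ProjID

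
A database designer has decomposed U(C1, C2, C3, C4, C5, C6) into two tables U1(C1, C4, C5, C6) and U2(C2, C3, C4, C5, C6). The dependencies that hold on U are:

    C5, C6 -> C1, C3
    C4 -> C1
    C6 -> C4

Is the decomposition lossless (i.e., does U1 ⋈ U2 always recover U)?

Yes

Common attributes: U1 ∩ U2 = {C4, C5, C6}.
Closure of {C4, C5, C6}: C5, C6 → C1, C3 applies, adding C1, C3. So (C4, C5, C6)⁺ = {C1, C3, C4, C5, C6}.
This closure contains every attribute of U1, so U1 ∩ U2 → U1. The join is lossless.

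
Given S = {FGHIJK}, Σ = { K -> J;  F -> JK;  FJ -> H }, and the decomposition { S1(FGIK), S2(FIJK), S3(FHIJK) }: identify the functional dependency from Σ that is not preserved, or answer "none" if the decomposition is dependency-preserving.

none

K → J lies within S2.
F → JK lies within S2.
FJ → H lies within S3.
Every dependency is enforceable on the fragments, so the decomposition is dependency-preserving.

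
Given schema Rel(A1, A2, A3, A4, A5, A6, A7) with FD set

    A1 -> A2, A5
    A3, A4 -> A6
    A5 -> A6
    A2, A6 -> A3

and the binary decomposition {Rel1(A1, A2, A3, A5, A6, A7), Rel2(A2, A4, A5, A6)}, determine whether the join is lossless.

Common attributes: Rel1 ∩ Rel2 = {A2, A5, A6}.
Closure of {A2, A5, A6}: A2, A6 → A3 applies, adding A3. So (A2, A5, A6)⁺ = {A2, A3, A5, A6}.
The closure contains neither all of Rel1 = {A1, A2, A3, A5, A6, A7} nor all of Rel2 = {A2, A4, A5, A6}, so the common attributes are not a superkey of either fragment. The join is lossy.

No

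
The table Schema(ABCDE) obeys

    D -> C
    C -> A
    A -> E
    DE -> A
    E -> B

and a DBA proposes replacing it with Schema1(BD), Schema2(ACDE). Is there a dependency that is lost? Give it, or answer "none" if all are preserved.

Check E → B: no single fragment contains all of {BE}, and the restricted closure of {E} across the fragments never reaches {B}.
D → C is preserved.
C → A is preserved.
A → E is preserved.
DE → A is preserved.

E -> B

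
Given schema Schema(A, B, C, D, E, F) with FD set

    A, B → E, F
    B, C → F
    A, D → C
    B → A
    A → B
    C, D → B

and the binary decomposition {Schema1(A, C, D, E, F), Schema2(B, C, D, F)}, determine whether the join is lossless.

Common attributes: Schema1 ∩ Schema2 = {C, D, F}.
Closure of {C, D, F}: C, D → B applies, adding B; B → A applies, adding A; A, B → E, F applies, adding E. So (C, D, F)⁺ = {A, B, C, D, E, F}.
This closure contains every attribute of Schema1, so Schema1 ∩ Schema2 → Schema1. The join is lossless.

Yes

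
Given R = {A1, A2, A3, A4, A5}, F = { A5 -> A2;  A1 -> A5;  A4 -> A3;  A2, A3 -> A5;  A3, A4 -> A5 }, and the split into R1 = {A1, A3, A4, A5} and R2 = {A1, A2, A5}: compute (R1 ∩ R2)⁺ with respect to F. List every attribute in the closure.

R1 ∩ R2 = {A1, A5}.
A5 → A2 applies, adding A2
Closure: {A1, A2, A5}.

A1, A2, A5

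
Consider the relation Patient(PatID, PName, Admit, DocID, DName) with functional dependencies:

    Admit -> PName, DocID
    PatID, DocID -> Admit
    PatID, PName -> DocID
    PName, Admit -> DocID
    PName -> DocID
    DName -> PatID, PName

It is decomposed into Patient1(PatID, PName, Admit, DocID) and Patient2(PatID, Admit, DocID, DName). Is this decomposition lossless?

Common attributes: Patient1 ∩ Patient2 = {PatID, Admit, DocID}.
Closure of {PatID, Admit, DocID}: Admit → PName, DocID applies, adding PName. So (PatID, Admit, DocID)⁺ = {PatID, PName, Admit, DocID}.
This closure contains every attribute of Patient1, so Patient1 ∩ Patient2 → Patient1. The join is lossless.

Yes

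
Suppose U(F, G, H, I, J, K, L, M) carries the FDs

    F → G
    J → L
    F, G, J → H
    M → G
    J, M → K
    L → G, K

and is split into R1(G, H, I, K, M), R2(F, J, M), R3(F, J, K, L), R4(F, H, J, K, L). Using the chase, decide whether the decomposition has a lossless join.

No

Chase test. Columns are F, G, H, I, J, K, L, M; row i has aⱼ where attribute j ∈ Ri, else bᵢⱼ.
Initial tableau (one row per fragment):
  row 1: b11 a2 a3 a4 b15 a6 b17 a8
  row 2: a1 b22 b23 b24 a5 b26 b27 a8
  row 3: a1 b32 b33 b34 a5 a6 a7 b38
  row 4: a1 b42 a3 b44 a5 a6 a7 b48
Rows 2 and 3 agree on F; apply F→G and equate their G entries.
Rows 2 and 4 agree on F; apply F→G and equate their G entries.
Rows 2 and 3 agree on J; apply J→L and equate their L entries.
Rows 2 and 3 agree on F, G, J; apply F, G, J→H and equate their H entries.
Rows 2 and 4 agree on F, G, J; apply F, G, J→H and equate their H entries.
Rows 1 and 2 agree on M; apply M→G and equate their G entries.
Rows 2 and 3 agree on L; apply L→G, K and equate their G, K entries.
No row becomes fully distinguished — the join is lossy.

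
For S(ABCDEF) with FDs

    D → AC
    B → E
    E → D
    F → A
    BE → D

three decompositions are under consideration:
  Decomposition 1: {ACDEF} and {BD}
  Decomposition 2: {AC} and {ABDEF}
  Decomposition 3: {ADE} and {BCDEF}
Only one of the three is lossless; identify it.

Decomposition 3

Decomposition 1: common = {D}, closure = {ACD} → lossy.
Decomposition 2: common = {A}, closure = {A} → lossy.
Decomposition 3: common = {DE}, closure = {ACDE} → lossless.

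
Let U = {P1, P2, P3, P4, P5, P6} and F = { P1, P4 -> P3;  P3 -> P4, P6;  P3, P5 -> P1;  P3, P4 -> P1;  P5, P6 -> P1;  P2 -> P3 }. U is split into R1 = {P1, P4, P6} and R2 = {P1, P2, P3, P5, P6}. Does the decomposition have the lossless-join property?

Common attributes: R1 ∩ R2 = {P1, P6}.
No dependency enlarges {P1, P6}, so (P1, P6)⁺ = {P1, P6}.
The closure contains neither all of R1 = {P1, P4, P6} nor all of R2 = {P1, P2, P3, P5, P6}, so the common attributes are not a superkey of either fragment. The join is lossy.

No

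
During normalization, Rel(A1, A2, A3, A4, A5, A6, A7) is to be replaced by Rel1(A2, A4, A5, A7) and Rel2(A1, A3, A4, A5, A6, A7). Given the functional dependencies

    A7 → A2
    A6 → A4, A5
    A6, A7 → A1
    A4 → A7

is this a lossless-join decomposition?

Common attributes: Rel1 ∩ Rel2 = {A4, A5, A7}.
Closure of {A4, A5, A7}: A7 → A2 applies, adding A2. So (A4, A5, A7)⁺ = {A2, A4, A5, A7}.
This closure contains every attribute of Rel1, so Rel1 ∩ Rel2 → Rel1. The join is lossless.

Yes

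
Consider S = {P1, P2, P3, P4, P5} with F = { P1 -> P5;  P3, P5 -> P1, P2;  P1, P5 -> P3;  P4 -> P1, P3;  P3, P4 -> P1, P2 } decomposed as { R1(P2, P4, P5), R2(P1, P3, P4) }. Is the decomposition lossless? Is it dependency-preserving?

lossless but not dependency-preserving

Lossless test: (P4)⁺ = {P1, P2, P3, P4, P5}, which contains all of one fragment — lossless.
Dependency preservation: the restricted closure of {P1} across the fragments never reaches {P5}, so P1 → P5 cannot be enforced without a join — not preserved.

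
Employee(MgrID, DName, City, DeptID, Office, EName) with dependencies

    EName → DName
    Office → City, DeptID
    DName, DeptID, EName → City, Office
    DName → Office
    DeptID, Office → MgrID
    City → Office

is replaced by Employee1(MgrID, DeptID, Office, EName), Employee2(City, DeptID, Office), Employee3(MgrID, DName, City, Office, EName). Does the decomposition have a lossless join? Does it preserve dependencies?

Lossless test (chase): Rows 1 and 3 agree on EName; apply EName→DName and equate their DName entries. Rows 1 and 2 agree on Office; apply Office→City, DeptID and equate their City, DeptID entries. Rows 1 and 3 agree on Office; apply Office→City, DeptID and equate their City, DeptID entries. Rows 1 and 2 agree on DeptID, Office; apply DeptID, Office→MgrID and equate their MgrID entries. Row 1 is now all distinguished symbols — the join is lossless.
Dependency preservation: DName, DeptID, EName → City, Office is not contained in any single fragment, but the restricted closure of its left-hand side across the fragments still reaches the right-hand side; the remaining FDs each lie inside some fragment. All dependencies are preserved.

lossless and dependency-preserving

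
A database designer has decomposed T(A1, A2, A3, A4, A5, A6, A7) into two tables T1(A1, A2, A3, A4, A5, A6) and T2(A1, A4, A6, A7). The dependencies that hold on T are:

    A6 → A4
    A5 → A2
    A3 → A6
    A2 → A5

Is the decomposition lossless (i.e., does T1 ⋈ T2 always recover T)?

No

Common attributes: T1 ∩ T2 = {A1, A4, A6}.
No dependency enlarges {A1, A4, A6}, so (A1, A4, A6)⁺ = {A1, A4, A6}.
The closure contains neither all of T1 = {A1, A2, A3, A4, A5, A6} nor all of T2 = {A1, A4, A6, A7}, so the common attributes are not a superkey of either fragment. The join is lossy.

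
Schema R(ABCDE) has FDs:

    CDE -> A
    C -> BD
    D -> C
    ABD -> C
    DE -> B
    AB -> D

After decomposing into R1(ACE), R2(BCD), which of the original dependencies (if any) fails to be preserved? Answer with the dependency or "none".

Check AB → D: no single fragment contains all of {ABD}, and the restricted closure of {AB} across the fragments never reaches {D}.
CDE → A is preserved.
C → BD is preserved.
D → C is preserved.
ABD → C is preserved.
DE → B is preserved.

AB -> D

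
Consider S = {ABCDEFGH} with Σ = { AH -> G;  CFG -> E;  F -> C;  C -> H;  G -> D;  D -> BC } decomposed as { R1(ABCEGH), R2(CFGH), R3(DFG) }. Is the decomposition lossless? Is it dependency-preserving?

Lossless test (chase): Rows 2 and 3 agree on F; apply F→C and equate their C entries. Rows 1 and 3 agree on C; apply C→H and equate their H entries. Rows 1 and 2 agree on G; apply G→D and equate their D entries. Rows 1 and 3 agree on G; apply G→D and equate their D entries. Rows 1 and 2 agree on D; apply D→BC and equate their BC entries. Rows 1 and 3 agree on D; apply D→BC and equate their BC entries. Rows 2 and 3 agree on CFG; apply CFG→E and equate their E entries. No row becomes fully distinguished — the join is lossy.
Dependency preservation: the restricted closure of {CFG} across the fragments never reaches {E}, so CFG → E cannot be enforced without a join — not preserved.

lossy and not dependency-preserving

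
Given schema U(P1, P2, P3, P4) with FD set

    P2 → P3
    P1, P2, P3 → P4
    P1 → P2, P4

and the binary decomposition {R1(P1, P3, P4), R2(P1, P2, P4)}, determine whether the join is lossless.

Yes

Common attributes: R1 ∩ R2 = {P1, P4}.
Closure of {P1, P4}: P1 → P2, P4 applies, adding P2; P2 → P3 applies, adding P3. So (P1, P4)⁺ = {P1, P2, P3, P4}.
This closure contains every attribute of R1, so R1 ∩ R2 → R1. The join is lossless.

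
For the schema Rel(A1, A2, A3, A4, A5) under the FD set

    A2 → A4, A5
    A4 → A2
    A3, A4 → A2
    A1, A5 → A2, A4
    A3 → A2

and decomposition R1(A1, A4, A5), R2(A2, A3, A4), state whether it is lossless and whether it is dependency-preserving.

Lossless test: (A4)⁺ = {A2, A4, A5}, which is a superkey of neither fragment — lossy.
Dependency preservation: A2 → A4, A5; A1, A5 → A2, A4 are not contained in any single fragment, but the restricted closure of each left-hand side across the fragments still reaches the right-hand side; the remaining FDs each lie inside some fragment. All dependencies are preserved.

lossy but dependency-preserving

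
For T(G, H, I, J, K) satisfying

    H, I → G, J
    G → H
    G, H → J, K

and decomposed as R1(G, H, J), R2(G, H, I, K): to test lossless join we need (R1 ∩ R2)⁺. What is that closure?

G, H, J, K

R1 ∩ R2 = {G, H}.
G, H → J, K applies, adding J, K
Closure: {G, H, J, K}.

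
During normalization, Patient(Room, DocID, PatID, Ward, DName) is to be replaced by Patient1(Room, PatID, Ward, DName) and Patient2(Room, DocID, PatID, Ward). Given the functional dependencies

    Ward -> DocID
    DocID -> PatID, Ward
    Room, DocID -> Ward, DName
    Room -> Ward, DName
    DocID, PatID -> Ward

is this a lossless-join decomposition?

Common attributes: Patient1 ∩ Patient2 = {Room, PatID, Ward}.
Closure of {Room, PatID, Ward}: Ward → DocID applies, adding DocID; Room, DocID → Ward, DName applies, adding DName. So (Room, PatID, Ward)⁺ = {Room, DocID, PatID, Ward, DName}.
This closure contains every attribute of Patient1, so Patient1 ∩ Patient2 → Patient1. The join is lossless.

Yes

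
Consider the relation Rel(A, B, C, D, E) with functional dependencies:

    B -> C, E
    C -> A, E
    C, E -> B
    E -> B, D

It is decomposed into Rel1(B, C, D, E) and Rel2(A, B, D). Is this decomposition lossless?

Yes

Common attributes: Rel1 ∩ Rel2 = {B, D}.
Closure of {B, D}: B → C, E applies, adding C, E; C → A, E applies, adding A. So (B, D)⁺ = {A, B, C, D, E}.
This closure contains every attribute of Rel1, so Rel1 ∩ Rel2 → Rel1. The join is lossless.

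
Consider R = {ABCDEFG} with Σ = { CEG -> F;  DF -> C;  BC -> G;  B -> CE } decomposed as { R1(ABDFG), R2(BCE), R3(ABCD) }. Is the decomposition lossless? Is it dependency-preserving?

lossless but not dependency-preserving

Lossless test (chase): Rows 2 and 3 agree on BC; apply BC→G and equate their G entries. Rows 1 and 2 agree on B; apply B→CE and equate their CE entries. Rows 1 and 3 agree on B; apply B→CE and equate their CE entries. Rows 2 and 3 agree on CEG; apply CEG→F and equate their F entries. Rows 1 and 2 agree on BC; apply BC→G and equate their G entries. Rows 1 and 2 agree on CEG; apply CEG→F and equate their F entries. Row 1 is now all distinguished symbols — the join is lossless.
Dependency preservation: the restricted closure of {CEG} across the fragments never reaches {F}, so CEG → F cannot be enforced without a join — not preserved.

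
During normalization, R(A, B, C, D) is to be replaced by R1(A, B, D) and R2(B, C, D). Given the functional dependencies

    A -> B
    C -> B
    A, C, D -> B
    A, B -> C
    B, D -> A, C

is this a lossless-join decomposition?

Yes

Common attributes: R1 ∩ R2 = {B, D}.
Closure of {B, D}: B, D → A, C applies, adding A, C. So (B, D)⁺ = {A, B, C, D}.
This closure contains every attribute of R1, so R1 ∩ R2 → R1. The join is lossless.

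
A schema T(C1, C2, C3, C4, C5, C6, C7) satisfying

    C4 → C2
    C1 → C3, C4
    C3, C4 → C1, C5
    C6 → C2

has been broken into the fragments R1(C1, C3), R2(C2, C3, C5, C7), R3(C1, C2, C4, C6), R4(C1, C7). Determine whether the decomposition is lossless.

No

Chase test. Columns are C1, C2, C3, C4, C5, C6, C7; row i has aⱼ where attribute j ∈ Ri, else bᵢⱼ.
Initial tableau (one row per fragment):
  row 1: a1 b12 a3 b14 b15 b16 b17
  row 2: b21 a2 a3 b24 a5 b26 a7
  row 3: a1 a2 b33 a4 b35 a6 b37
  row 4: a1 b42 b43 b44 b45 b46 a7
Rows 1 and 3 agree on C1; apply C1→C3, C4 and equate their C3, C4 entries.
Rows 1 and 4 agree on C1; apply C1→C3, C4 and equate their C3, C4 entries.
Rows 1 and 3 agree on C3, C4; apply C3, C4→C1, C5 and equate their C1, C5 entries.
Rows 1 and 4 agree on C3, C4; apply C3, C4→C1, C5 and equate their C1, C5 entries.
Rows 1 and 3 agree on C4; apply C4→C2 and equate their C2 entries.
Rows 1 and 4 agree on C4; apply C4→C2 and equate their C2 entries.
No row becomes fully distinguished — the join is lossy.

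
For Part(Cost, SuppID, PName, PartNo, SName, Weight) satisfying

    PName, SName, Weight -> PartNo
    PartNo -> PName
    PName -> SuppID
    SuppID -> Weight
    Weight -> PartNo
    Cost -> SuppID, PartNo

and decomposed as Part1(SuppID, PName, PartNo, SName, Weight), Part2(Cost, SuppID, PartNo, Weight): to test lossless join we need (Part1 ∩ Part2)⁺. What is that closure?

SuppID, PName, PartNo, Weight

Part1 ∩ Part2 = {SuppID, PartNo, Weight}.
PartNo → PName applies, adding PName
Closure: {SuppID, PName, PartNo, Weight}.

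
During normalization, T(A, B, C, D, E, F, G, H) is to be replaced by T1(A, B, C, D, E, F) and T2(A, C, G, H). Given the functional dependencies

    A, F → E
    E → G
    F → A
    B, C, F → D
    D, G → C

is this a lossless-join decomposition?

Common attributes: T1 ∩ T2 = {A, C}.
No dependency enlarges {A, C}, so (A, C)⁺ = {A, C}.
The closure contains neither all of T1 = {A, B, C, D, E, F} nor all of T2 = {A, C, G, H}, so the common attributes are not a superkey of either fragment. The join is lossy.

No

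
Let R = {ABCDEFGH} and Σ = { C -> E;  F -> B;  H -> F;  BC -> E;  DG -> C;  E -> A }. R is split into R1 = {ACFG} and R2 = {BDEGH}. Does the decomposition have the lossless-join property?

No

Common attributes: R1 ∩ R2 = {G}.
No dependency enlarges {G}, so (G)⁺ = {G}.
The closure contains neither all of R1 = {ACFG} nor all of R2 = {BDEGH}, so the common attributes are not a superkey of either fragment. The join is lossy.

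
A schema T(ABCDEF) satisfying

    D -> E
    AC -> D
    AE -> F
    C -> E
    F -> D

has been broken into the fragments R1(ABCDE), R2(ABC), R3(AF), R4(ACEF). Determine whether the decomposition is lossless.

Yes

Chase test. Columns are ABCDEF; row i has aⱼ where attribute j ∈ Ri, else bᵢⱼ.
Initial tableau (one row per fragment):
  row 1: a1 a2 a3 a4 a5 b16
  row 2: a1 a2 a3 b24 b25 b26
  row 3: a1 b32 b33 b34 b35 a6
  row 4: a1 b42 a3 b44 a5 a6
Rows 1 and 2 agree on AC; apply AC→D and equate their D entries.
Rows 1 and 4 agree on AC; apply AC→D and equate their D entries.
Rows 1 and 4 agree on AE; apply AE→F and equate their F entries.
Rows 1 and 2 agree on C; apply C→E and equate their E entries.
Rows 1 and 3 agree on F; apply F→D and equate their D entries.
Rows 1 and 3 agree on D; apply D→E and equate their E entries.
Rows 1 and 2 agree on AE; apply AE→F and equate their F entries.
Row 1 is now all distinguished symbols — the join is lossless.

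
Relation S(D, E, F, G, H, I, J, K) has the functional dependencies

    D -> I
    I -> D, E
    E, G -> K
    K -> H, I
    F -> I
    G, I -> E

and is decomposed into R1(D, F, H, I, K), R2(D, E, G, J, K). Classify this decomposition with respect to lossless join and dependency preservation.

lossy but dependency-preserving

Lossless test: (D, K)⁺ = {D, E, H, I, K}, which is a superkey of neither fragment — lossy.
Dependency preservation: I → D, E; G, I → E are not contained in any single fragment, but the restricted closure of each left-hand side across the fragments still reaches the right-hand side; the remaining FDs each lie inside some fragment. All dependencies are preserved.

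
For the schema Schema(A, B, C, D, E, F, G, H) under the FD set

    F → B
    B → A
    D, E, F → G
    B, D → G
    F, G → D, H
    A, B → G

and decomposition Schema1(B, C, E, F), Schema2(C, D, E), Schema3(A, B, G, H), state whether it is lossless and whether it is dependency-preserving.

lossy and not dependency-preserving

Lossless test (chase): Rows 1 and 3 agree on B; apply B→A and equate their A entries. Rows 1 and 3 agree on A, B; apply A, B→G and equate their G entries. No row becomes fully distinguished — the join is lossy.
Dependency preservation: the restricted closure of {F, G} across the fragments never reaches {D, H}, so F, G → D, H cannot be enforced without a join — not preserved.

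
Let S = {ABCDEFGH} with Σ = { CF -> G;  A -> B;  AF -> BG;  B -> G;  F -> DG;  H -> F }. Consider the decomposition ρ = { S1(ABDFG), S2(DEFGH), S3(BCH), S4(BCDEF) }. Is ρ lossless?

Chase test. Columns are ABCDEFGH; row i has aⱼ where attribute j ∈ Si, else bᵢⱼ.
Initial tableau (one row per fragment):
  row 1: a1 a2 b13 a4 b15 a6 a7 b18
  row 2: b21 b22 b23 a4 a5 a6 a7 a8
  row 3: b31 a2 a3 b34 b35 b36 b37 a8
  row 4: b41 a2 a3 a4 a5 a6 b47 b48
Rows 1 and 3 agree on B; apply B→G and equate their G entries.
Rows 1 and 4 agree on B; apply B→G and equate their G entries.
Rows 2 and 3 agree on H; apply H→F and equate their F entries.
Rows 1 and 3 agree on F; apply F→DG and equate their DG entries.
No row becomes fully distinguished — the join is lossy.

No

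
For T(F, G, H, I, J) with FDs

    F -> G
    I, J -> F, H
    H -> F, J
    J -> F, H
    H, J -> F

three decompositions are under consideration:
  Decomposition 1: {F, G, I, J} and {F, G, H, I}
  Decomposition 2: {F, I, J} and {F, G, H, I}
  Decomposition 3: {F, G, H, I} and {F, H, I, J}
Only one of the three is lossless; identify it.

Decomposition 1: common = {F, G, I}, closure = {F, G, I} → lossy.
Decomposition 2: common = {F, I}, closure = {F, G, I} → lossy.
Decomposition 3: common = {F, H, I}, closure = {F, G, H, I, J} → lossless.

Decomposition 3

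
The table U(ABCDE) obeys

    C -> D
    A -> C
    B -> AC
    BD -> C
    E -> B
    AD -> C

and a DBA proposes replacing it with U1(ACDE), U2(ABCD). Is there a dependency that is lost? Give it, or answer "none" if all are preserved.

E -> B

Check E → B: no single fragment contains all of {BE}, and the restricted closure of {E} across the fragments never reaches {B}.
C → D is preserved.
A → C is preserved.
B → AC is preserved.
BD → C is preserved.
AD → C is preserved.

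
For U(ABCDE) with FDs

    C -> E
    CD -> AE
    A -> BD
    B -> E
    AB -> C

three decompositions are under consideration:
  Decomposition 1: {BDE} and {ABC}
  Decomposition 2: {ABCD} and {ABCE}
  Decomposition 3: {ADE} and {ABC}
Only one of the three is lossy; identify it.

Decomposition 1

Decomposition 1: common = {B}, closure = {BE} → lossy.
Decomposition 2: common = {ABC}, closure = {ABCDE} → lossless.
Decomposition 3: common = {A}, closure = {ABCDE} → lossless.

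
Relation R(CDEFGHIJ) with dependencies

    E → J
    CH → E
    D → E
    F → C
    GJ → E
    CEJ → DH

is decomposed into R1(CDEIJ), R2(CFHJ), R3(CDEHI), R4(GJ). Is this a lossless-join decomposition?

No

Chase test. Columns are CDEFGHIJ; row i has aⱼ where attribute j ∈ Ri, else bᵢⱼ.
Initial tableau (one row per fragment):
  row 1: a1 a2 a3 b14 b15 b16 a7 a8
  row 2: a1 b22 b23 a4 b25 a6 b27 a8
  row 3: a1 a2 a3 b34 b35 a6 a7 b38
  row 4: b41 b42 b43 b44 a5 b46 b47 a8
Rows 1 and 3 agree on E; apply E→J and equate their J entries.
Rows 2 and 3 agree on CH; apply CH→E and equate their E entries.
Rows 1 and 2 agree on CEJ; apply CEJ→DH and equate their DH entries.
No row becomes fully distinguished — the join is lossy.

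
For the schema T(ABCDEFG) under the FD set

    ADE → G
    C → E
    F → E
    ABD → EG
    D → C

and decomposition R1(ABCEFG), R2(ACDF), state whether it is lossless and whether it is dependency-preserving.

lossy and not dependency-preserving

Lossless test: (ACF)⁺ = {ACEF}, which is a superkey of neither fragment — lossy.
Dependency preservation: the restricted closure of {ADE} across the fragments never reaches {G}, so ADE → G cannot be enforced without a join — not preserved.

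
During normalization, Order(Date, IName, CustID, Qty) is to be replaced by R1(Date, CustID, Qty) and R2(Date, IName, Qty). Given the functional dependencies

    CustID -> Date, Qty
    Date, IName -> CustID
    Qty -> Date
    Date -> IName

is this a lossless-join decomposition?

Common attributes: R1 ∩ R2 = {Date, Qty}.
Closure of {Date, Qty}: Date → IName applies, adding IName; Date, IName → CustID applies, adding CustID. So (Date, Qty)⁺ = {Date, IName, CustID, Qty}.
This closure contains every attribute of R1, so R1 ∩ R2 → R1. The join is lossless.

Yes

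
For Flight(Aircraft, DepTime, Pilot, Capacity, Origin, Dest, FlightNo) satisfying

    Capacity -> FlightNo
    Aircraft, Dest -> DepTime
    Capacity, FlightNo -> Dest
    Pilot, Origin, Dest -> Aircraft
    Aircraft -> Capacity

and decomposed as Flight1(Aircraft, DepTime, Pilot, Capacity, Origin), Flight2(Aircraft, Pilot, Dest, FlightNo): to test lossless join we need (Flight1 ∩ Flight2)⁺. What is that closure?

Flight1 ∩ Flight2 = {Aircraft, Pilot}.
Aircraft → Capacity applies, adding Capacity
Capacity → FlightNo applies, adding FlightNo
Capacity, FlightNo → Dest applies, adding Dest
Aircraft, Dest → DepTime applies, adding DepTime
Closure: {Aircraft, DepTime, Pilot, Capacity, Dest, FlightNo}.

Aircraft, DepTime, Pilot, Capacity, Dest, FlightNo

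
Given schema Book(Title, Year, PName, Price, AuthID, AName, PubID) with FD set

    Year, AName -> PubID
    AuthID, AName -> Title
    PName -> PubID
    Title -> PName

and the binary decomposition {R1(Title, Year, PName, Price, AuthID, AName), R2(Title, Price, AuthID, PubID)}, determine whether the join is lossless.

Common attributes: R1 ∩ R2 = {Title, Price, AuthID}.
Closure of {Title, Price, AuthID}: Title → PName applies, adding PName; PName → PubID applies, adding PubID. So (Title, Price, AuthID)⁺ = {Title, PName, Price, AuthID, PubID}.
This closure contains every attribute of R2, so R1 ∩ R2 → R2. The join is lossless.

Yes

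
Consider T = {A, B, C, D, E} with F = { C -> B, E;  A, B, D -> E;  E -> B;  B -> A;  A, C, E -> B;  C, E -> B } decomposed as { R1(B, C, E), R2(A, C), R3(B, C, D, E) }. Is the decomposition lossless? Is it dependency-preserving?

Lossless test (chase): Rows 1 and 2 agree on C; apply C→B, E and equate their B, E entries. Rows 1 and 2 agree on B; apply B→A and equate their A entries. Rows 1 and 3 agree on B; apply B→A and equate their A entries. Row 3 is now all distinguished symbols — the join is lossless.
Dependency preservation: the restricted closure of {B} across the fragments never reaches {A}, so B → A cannot be enforced without a join — not preserved.

lossless but not dependency-preserving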